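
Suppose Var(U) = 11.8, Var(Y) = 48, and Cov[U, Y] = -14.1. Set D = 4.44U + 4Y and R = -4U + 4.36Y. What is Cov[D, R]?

Cov[D, R] = 580.19856

By bilinearity, Cov[D, R] = ac·Var(U) + bd·Var(Y) + (ad+bc)·Cov[U, Y], with a=4.44, b=4, c=-4, d=4.36.
ac·Var(U) = 4.44·(-4)·11.8 = -209.568
bd·Var(Y) = 4·4.36·48 = 837.12
(ad+bc)·Cov[U, Y] = (3.3584)·(-14.1) = -47.35344
Cov[D, R] = -209.568 + 837.12 + (-47.35344) = 580.19856.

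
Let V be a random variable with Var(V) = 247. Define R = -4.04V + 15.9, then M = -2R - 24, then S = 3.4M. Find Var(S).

Var(R) = (-4.04)²·247 = 4031.4352.
Var(M) = (-2)²·4031.4352 = 16125.7408.
Var(S) = 3.4²·16125.7408 = 186413.563648.

Var(S) = 186413.563648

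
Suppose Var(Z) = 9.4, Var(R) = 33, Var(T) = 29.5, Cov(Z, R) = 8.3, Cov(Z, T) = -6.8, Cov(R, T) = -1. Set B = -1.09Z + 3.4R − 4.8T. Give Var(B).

Var(B) = 972.29334

Var(B) = a²·Var(Z) + b²·Var(R) + c²·Var(T) + 2ab·Cov(Z, R) + 2ac·Cov(Z, T) + 2bc·Cov(R, T), with a = -1.09, b = 3.4, c = -4.8.
= 11.16814 + 381.48 + 679.68 + (-61.5196) + (-71.1552) + 32.64
= 972.29334.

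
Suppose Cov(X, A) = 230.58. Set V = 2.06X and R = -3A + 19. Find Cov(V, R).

Cov(V, R) = a·c·Cov(X, A) = 2.06·(-3)·230.58 = -1424.9844. Additive constants drop out.

Cov(V, R) = -1424.9844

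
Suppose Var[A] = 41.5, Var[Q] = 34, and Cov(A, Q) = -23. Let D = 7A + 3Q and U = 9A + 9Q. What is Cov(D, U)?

By bilinearity, Cov(D, U) = ac·Var[A] + bd·Var[Q] + (ad+bc)·Cov(A, Q), with a=7, b=3, c=9, d=9.
ac·Var[A] = 7·9·41.5 = 2614.5
bd·Var[Q] = 3·9·34 = 918
(ad+bc)·Cov(A, Q) = (90)·(-23) = -2070
Cov(D, U) = 2614.5 + 918 + (-2070) = 1462.5.

Cov(D, U) = 1462.5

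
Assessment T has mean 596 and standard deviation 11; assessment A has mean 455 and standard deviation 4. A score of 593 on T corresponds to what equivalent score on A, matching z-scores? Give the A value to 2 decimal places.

A = 453.91

z = (593 − 596)/11 ≈ -0.2727.
A = 455 + z·4 = 455 + (593 − 596)·4/11 ≈ 453.91.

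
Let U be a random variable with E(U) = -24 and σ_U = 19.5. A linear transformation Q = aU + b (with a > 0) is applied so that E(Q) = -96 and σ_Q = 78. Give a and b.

σ_Q = a·σ_U (a > 0), so a = 78/19.5 = 4.
E(Q) = a·E(U) + b, so b = -96 − 4·(-24) = 0.

a = 4, b = 0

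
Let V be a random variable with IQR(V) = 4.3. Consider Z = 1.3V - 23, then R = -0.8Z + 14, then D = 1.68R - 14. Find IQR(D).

IQR(Z) = |1.3|·4.3 = 5.59.
IQR(R) = |-0.8|·5.59 = 4.472.
IQR(D) = |1.68|·4.472 = 7.51296.

IQR(D) = 7.51296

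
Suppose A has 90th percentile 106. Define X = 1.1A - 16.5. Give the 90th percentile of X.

90th percentile of X = 100.1

Since a = 1.1 > 0 the transformation is increasing, so the 90th percentile of X = a·(P_{90} of A) + b = 1.1·106 + (-16.5) = 100.1.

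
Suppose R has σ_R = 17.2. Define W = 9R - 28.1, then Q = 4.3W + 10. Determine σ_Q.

σ_Q = 665.64

σ_W = |9|·17.2 = 154.8.
σ_Q = |4.3|·154.8 = 665.64.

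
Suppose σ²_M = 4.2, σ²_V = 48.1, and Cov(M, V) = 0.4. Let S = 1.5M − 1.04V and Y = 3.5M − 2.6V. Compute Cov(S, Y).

Cov(S, Y) = 149.0964

By bilinearity, Cov(S, Y) = ac·σ²_M + bd·σ²_V + (ad+bc)·Cov(M, V), with a=1.5, b=-1.04, c=3.5, d=-2.6.
ac·σ²_M = 1.5·3.5·4.2 = 22.05
bd·σ²_V = (-1.04)·(-2.6)·48.1 = 130.0624
(ad+bc)·Cov(M, V) = (-7.54)·0.4 = -3.016
Cov(S, Y) = 22.05 + 130.0624 + (-3.016) = 149.0964.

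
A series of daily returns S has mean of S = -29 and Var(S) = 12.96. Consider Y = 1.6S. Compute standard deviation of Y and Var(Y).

standard deviation of Y = 5.76, Var(Y) = 33.1776

Y = 1.6S is linear with a = 1.6, b = 0.
standard deviation of S = √12.96 = 3.6.
standard deviation of Y = |a|·standard deviation of S = |1.6|·3.6 = 5.76.
Var(Y) = a²·Var(S) = 1.6²·12.96 = 33.1776.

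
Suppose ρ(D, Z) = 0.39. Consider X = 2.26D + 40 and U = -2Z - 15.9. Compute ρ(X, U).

ρ(X, U) = -0.39

Linear rescalings preserve |correlation|; the slopes 2.26 and -2 have opposite signs, so the correlation flips sign: ρ(X, U) = −ρ(D, Z) = -0.39.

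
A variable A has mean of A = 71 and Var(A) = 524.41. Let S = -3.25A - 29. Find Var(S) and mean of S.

S = -3.25A - 29 is linear with a = -3.25, b = -29.
Var(S) = a²·Var(A) = (-3.25)²·524.41 = 5539.080625 (the additive constant -29 does not affect variance).
mean of S = a·mean of A + b = (-3.25)·71 + (-29) = -259.75.

Var(S) = 5539.080625, mean of S = -259.75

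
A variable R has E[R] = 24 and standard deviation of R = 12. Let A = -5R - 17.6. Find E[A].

A = -5R - 17.6 is linear with a = -5, b = -17.6.
E[A] = a·E[R] + b = (-5)·24 + (-17.6) = -137.6.

E[A] = -137.6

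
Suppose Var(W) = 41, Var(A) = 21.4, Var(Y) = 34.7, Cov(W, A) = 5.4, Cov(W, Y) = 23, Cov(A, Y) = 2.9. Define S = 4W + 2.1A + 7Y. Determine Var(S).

Var(S) = a²·Var(W) + b²·Var(A) + c²·Var(Y) + 2ab·Cov(W, A) + 2ac·Cov(W, Y) + 2bc·Cov(A, Y), with a = 4, b = 2.1, c = 7.
= 656 + 94.374 + 1700.3 + 90.72 + 1288 + 85.26
= 3914.654.

Var(S) = 3914.654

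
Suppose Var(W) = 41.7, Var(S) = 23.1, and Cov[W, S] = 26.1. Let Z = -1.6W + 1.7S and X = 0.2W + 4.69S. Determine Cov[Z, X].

By bilinearity, Cov[Z, X] = ac·Var(W) + bd·Var(S) + (ad+bc)·Cov[W, S], with a=-1.6, b=1.7, c=0.2, d=4.69.
ac·Var(W) = (-1.6)·0.2·41.7 = -13.344
bd·Var(S) = 1.7·4.69·23.1 = 184.1763
(ad+bc)·Cov[W, S] = (-7.164)·26.1 = -186.9804
Cov[Z, X] = -13.344 + 184.1763 + (-186.9804) = -16.1481.

Cov[Z, X] = -16.1481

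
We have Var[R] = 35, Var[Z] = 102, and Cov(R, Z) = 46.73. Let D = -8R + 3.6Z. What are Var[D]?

Var[D] = a²·Var[R] + b²·Var[Z] + 2ab·Cov(R, Z) with a = -8, b = 3.6.
= (-8)²·35 + 3.6²·102 + 2·(-8)·3.6·46.73
= 2240 + 1321.92 + (-2691.648) = 870.272.

Var[D] = 870.272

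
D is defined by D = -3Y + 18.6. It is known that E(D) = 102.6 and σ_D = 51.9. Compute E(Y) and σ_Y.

From D = -3Y + 18.6: E(D) = a·E(Y) + b, so E(Y) = (E(D) − b)/a = (102.6 − 18.6)/(-3) = -28.
σ_D = |a|·σ_Y, so σ_Y = 51.9/|-3| = 17.3.

E(Y) = -28, σ_Y = 17.3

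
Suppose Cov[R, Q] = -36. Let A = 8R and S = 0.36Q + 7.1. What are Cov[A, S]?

Cov[A, S] = -103.68

Cov[A, S] = a·c·Cov[R, Q] = 8·0.36·(-36) = -103.68. Additive constants drop out.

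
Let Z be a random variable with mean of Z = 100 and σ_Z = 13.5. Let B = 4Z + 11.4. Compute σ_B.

B = 4Z + 11.4 is linear with a = 4, b = 11.4.
σ_B = |a|·σ_Z = |4|·13.5 = 54.

σ_B = 54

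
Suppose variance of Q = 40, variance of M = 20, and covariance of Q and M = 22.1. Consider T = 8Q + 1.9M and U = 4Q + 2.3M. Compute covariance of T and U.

By bilinearity, covariance of T and U = ac·variance of Q + bd·variance of M + (ad+bc)·covariance of Q and M, with a=8, b=1.9, c=4, d=2.3.
ac·variance of Q = 8·4·40 = 1280
bd·variance of M = 1.9·2.3·20 = 87.4
(ad+bc)·covariance of Q and M = (26)·22.1 = 574.6
covariance of T and U = 1280 + 87.4 + 574.6 = 1942.

covariance of T and U = 1942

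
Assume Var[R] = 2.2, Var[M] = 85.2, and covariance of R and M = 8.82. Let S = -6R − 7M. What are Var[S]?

Var[S] = 4994.88

Var[S] = a²·Var[R] + b²·Var[M] + 2ab·covariance of R and M with a = -6, b = -7.
= (-6)²·2.2 + (-7)²·85.2 + 2·(-6)·(-7)·8.82
= 79.2 + 4174.8 + 740.88 = 4994.88.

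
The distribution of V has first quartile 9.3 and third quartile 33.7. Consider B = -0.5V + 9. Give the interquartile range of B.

IQR(B) = 12.2

IQR of V = Q3 − Q1 = 33.7 − 9.3 = 24.4.
Under B = aV + b, IQR(B) = |a|·IQR(V) = |-0.5|·24.4 = 12.2 (shifts cancel; spread scales by |a|).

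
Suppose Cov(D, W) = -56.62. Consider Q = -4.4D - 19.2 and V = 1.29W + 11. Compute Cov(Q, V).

Cov(Q, V) = 321.37512

Cov(Q, V) = a·c·Cov(D, W) = (-4.4)·1.29·(-56.62) = 321.37512. Additive constants drop out.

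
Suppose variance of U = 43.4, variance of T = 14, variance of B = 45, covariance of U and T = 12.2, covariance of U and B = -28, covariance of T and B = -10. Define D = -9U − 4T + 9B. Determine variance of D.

variance of D = 13518.8

variance of D = a²·variance of U + b²·variance of T + c²·variance of B + 2ab·covariance of U and T + 2ac·covariance of U and B + 2bc·covariance of T and B, with a = -9, b = -4, c = 9.
= 3515.4 + 224 + 3645 + 878.4 + 4536 + 720
= 13518.8.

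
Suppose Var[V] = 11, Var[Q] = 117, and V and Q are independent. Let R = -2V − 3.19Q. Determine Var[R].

Var[R] = a²·Var[V] + b²·Var[Q] + 2ab·Cov[V, Q] with a = -2, b = -3.19.
Independence gives Cov[V, Q] = 0.
= (-2)²·11 + (-3.19)²·117 + 2·(-2)·(-3.19)·0
= 44 + 1190.6037 + 0 = 1234.6037.

Var[R] = 1234.6037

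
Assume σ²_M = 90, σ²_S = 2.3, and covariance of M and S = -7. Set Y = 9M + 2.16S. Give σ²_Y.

σ²_Y = a²·σ²_M + b²·σ²_S + 2ab·covariance of M and S with a = 9, b = 2.16.
= 9²·90 + 2.16²·2.3 + 2·9·2.16·(-7)
= 7290 + 10.73088 + (-272.16) = 7028.57088.

σ²_Y = 7028.57088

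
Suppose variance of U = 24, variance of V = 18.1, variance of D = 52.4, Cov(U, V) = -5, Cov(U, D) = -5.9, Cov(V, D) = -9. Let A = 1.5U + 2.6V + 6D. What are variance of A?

variance of A = 1636.756

variance of A = a²·variance of U + b²·variance of V + c²·variance of D + 2ab·Cov(U, V) + 2ac·Cov(U, D) + 2bc·Cov(V, D), with a = 1.5, b = 2.6, c = 6.
= 54 + 122.356 + 1886.4 + (-39) + (-106.2) + (-280.8)
= 1636.756.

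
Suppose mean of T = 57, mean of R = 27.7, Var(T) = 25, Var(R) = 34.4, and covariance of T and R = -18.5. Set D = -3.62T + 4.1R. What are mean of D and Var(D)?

mean of D = -92.77, Var(D) = 1455.028

mean of D = (-3.62)·mean of T + 4.1·mean of R = (-3.62)·57 + 4.1·27.7 = -92.77.
Var(D) = a²·Var(T) + b²·Var(R) + 2ab·covariance of T and R with a = -3.62, b = 4.1.
= (-3.62)²·25 + 4.1²·34.4 + 2·(-3.62)·4.1·(-18.5)
= 327.61 + 578.264 + 549.154 = 1455.028.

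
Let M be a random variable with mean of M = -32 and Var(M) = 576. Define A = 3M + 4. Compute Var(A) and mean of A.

A = 3M + 4 is linear with a = 3, b = 4.
Var(A) = a²·Var(M) = 3²·576 = 5184 (the additive constant 4 does not affect variance).
mean of A = a·mean of M + b = 3·(-32) + 4 = -92.

Var(A) = 5184, mean of A = -92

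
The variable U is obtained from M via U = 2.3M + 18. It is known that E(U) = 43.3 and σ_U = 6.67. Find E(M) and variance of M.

E(M) = 11, variance of M = 8.41

From U = 2.3M + 18: E(U) = a·E(M) + b, so E(M) = (E(U) − b)/a = (43.3 − 18)/2.3 = 11.
variance of U = 6.67² = 44.4889.
variance of U = a²·variance of M, so variance of M = 44.4889/2.3² = 8.41.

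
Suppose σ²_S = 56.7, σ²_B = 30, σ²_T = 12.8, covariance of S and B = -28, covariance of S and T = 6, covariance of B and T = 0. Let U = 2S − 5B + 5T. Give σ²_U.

σ²_U = 1976.8

σ²_U = a²·σ²_S + b²·σ²_B + c²·σ²_T + 2ab·covariance of S and B + 2ac·covariance of S and T + 2bc·covariance of B and T, with a = 2, b = -5, c = 5.
= 226.8 + 750 + 320 + 560 + 120 + 0
= 1976.8.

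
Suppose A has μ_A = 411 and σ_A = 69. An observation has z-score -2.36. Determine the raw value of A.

A = μ_A + z·σ_A = 411 + (-2.36)·69 = 248.16.

A = 248.16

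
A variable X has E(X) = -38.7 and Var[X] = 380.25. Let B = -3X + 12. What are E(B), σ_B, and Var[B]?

B = -3X + 12 is linear with a = -3, b = 12.
E(B) = a·E(X) + b = (-3)·(-38.7) + 12 = 128.1.
σ_X = √380.25 = 19.5.
σ_B = |a|·σ_X = |-3|·19.5 = 58.5.
Var[B] = a²·Var[X] = (-3)²·380.25 = 3422.25 (the additive constant 12 does not affect variance).

E(B) = 128.1, σ_B = 58.5, Var[B] = 3422.25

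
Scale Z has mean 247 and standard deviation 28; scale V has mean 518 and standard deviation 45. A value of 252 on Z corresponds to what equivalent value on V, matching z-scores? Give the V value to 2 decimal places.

z = (252 − 247)/28 ≈ 0.1786.
V = 518 + z·45 = 518 + (252 − 247)·45/28 ≈ 526.04.

V = 526.04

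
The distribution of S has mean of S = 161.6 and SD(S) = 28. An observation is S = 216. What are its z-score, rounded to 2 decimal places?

z = (S − mean of S) / SD(S) = (216 − 161.6) / 28 ≈ 1.94.

z = 1.94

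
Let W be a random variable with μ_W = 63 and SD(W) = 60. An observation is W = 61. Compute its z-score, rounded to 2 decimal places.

z = (W − μ_W) / SD(W) = (61 − 63) / 60 ≈ -0.03.

z = -0.03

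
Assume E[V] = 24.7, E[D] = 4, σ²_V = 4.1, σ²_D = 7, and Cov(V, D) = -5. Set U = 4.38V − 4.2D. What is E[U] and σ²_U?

E[U] = 91.386, σ²_U = 386.09604

E[U] = 4.38·E[V] + (-4.2)·E[D] = 4.38·24.7 + (-4.2)·4 = 91.386.
σ²_U = a²·σ²_V + b²·σ²_D + 2ab·Cov(V, D) with a = 4.38, b = -4.2.
= 4.38²·4.1 + (-4.2)²·7 + 2·4.38·(-4.2)·(-5)
= 78.65604 + 123.48 + 183.96 = 386.09604.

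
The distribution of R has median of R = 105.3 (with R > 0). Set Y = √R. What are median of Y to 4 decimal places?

median of Y = 10.2616

√R is monotone on this domain, so median of Y = √(105.3) ≈ 10.2616.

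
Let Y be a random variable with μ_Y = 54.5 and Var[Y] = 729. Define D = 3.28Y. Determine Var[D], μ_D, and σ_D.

D = 3.28Y is linear with a = 3.28, b = 0.
Var[D] = a²·Var[Y] = 3.28²·729 = 7842.8736.
μ_D = a·μ_Y + b = 3.28·54.5 = 178.76.
σ_Y = √729 = 27.
σ_D = |a|·σ_Y = |3.28|·27 = 88.56.

Var[D] = 7842.8736, μ_D = 178.76, σ_D = 88.56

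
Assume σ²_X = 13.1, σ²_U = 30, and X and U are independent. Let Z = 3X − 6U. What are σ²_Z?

σ²_Z = 1197.9

σ²_Z = a²·σ²_X + b²·σ²_U + 2ab·covariance of X and U with a = 3, b = -6.
Independence gives covariance of X and U = 0.
= 3²·13.1 + (-6)²·30 + 2·3·(-6)·0
= 117.9 + 1080 + 0 = 1197.9.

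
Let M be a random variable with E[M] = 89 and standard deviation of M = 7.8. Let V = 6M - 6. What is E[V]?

E[V] = 528

V = 6M - 6 is linear with a = 6, b = -6.
E[V] = a·E[M] + b = 6·89 + (-6) = 528.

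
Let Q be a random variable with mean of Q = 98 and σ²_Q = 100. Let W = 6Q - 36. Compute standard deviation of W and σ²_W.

W = 6Q - 36 is linear with a = 6, b = -36.
standard deviation of Q = √100 = 10.
standard deviation of W = |a|·standard deviation of Q = |6|·10 = 60.
σ²_W = a²·σ²_Q = 6²·100 = 3600 (the additive constant -36 does not affect variance).

standard deviation of W = 60, σ²_W = 3600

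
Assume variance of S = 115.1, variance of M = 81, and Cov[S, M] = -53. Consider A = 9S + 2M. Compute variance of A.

variance of A = a²·variance of S + b²·variance of M + 2ab·Cov[S, M] with a = 9, b = 2.
= 9²·115.1 + 2²·81 + 2·9·2·(-53)
= 9323.1 + 324 + (-1908) = 7739.1.

variance of A = 7739.1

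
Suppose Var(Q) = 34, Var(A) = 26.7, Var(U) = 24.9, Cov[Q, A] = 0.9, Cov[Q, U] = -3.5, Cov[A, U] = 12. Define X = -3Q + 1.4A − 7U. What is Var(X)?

Var(X) = 1188.672

Var(X) = a²·Var(Q) + b²·Var(A) + c²·Var(U) + 2ab·Cov[Q, A] + 2ac·Cov[Q, U] + 2bc·Cov[A, U], with a = -3, b = 1.4, c = -7.
= 306 + 52.332 + 1220.1 + (-7.56) + (-147) + (-235.2)
= 1188.672.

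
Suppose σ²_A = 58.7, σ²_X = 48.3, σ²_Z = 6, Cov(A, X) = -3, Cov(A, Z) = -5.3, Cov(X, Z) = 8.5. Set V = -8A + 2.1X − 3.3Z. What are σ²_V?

σ²_V = a²·σ²_A + b²·σ²_X + c²·σ²_Z + 2ab·Cov(A, X) + 2ac·Cov(A, Z) + 2bc·Cov(X, Z), with a = -8, b = 2.1, c = -3.3.
= 3756.8 + 213.003 + 65.34 + 100.8 + (-279.84) + (-117.81)
= 3738.293.

σ²_V = 3738.293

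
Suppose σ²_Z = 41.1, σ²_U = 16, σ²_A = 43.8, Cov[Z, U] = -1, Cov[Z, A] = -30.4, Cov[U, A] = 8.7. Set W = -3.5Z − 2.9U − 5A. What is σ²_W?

σ²_W = a²·σ²_Z + b²·σ²_U + c²·σ²_A + 2ab·Cov[Z, U] + 2ac·Cov[Z, A] + 2bc·Cov[U, A], with a = -3.5, b = -2.9, c = -5.
= 503.475 + 134.56 + 1095 + (-20.3) + (-1064) + 252.3
= 901.035.

σ²_W = 901.035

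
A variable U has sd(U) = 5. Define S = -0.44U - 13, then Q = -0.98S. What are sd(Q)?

sd(S) = |-0.44|·5 = 2.2.
sd(Q) = |-0.98|·2.2 = 2.156.

sd(Q) = 2.156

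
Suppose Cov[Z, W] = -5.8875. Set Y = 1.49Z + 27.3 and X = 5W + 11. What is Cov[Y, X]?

Cov[Y, X] = a·c·Cov[Z, W] = 1.49·5·(-5.8875) = -43.861875. Additive constants drop out.

Cov[Y, X] = -43.861875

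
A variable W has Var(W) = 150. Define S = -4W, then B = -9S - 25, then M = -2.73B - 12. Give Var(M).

Var(S) = (-4)²·150 = 2400.
Var(B) = (-9)²·2400 = 194400.
Var(M) = (-2.73)²·194400 = 1448843.76.

Var(M) = 1448843.76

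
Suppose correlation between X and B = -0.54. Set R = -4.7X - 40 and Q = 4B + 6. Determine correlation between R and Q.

Linear rescalings preserve |correlation|; the slopes -4.7 and 4 have opposite signs, so the correlation flips sign: correlation between R and Q = −correlation between X and B = 0.54.

correlation between R and Q = 0.54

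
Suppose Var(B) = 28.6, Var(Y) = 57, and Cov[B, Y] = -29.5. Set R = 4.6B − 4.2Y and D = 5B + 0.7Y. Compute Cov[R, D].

By bilinearity, Cov[R, D] = ac·Var(B) + bd·Var(Y) + (ad+bc)·Cov[B, Y], with a=4.6, b=-4.2, c=5, d=0.7.
ac·Var(B) = 4.6·5·28.6 = 657.8
bd·Var(Y) = (-4.2)·0.7·57 = -167.58
(ad+bc)·Cov[B, Y] = (-17.78)·(-29.5) = 524.51
Cov[R, D] = 657.8 + (-167.58) + 524.51 = 1014.73.

Cov[R, D] = 1014.73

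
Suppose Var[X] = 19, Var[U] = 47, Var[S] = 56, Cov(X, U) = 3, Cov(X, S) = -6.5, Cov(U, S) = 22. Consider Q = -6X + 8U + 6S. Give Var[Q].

Var[Q] = 8000

Var[Q] = a²·Var[X] + b²·Var[U] + c²·Var[S] + 2ab·Cov(X, U) + 2ac·Cov(X, S) + 2bc·Cov(U, S), with a = -6, b = 8, c = 6.
= 684 + 3008 + 2016 + (-288) + 468 + 2112
= 8000.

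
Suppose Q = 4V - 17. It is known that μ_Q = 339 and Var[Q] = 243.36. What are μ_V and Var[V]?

μ_V = 89, Var[V] = 15.21

From Q = 4V - 17: μ_Q = a·μ_V + b, so μ_V = (μ_Q − b)/a = (339 − (-17))/4 = 89.
Var[Q] = a²·Var[V], so Var[V] = 243.36/4² = 15.21.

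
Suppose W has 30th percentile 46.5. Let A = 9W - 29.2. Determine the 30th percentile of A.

Since a = 9 > 0 the transformation is increasing, so the 30th percentile of A = a·(P_{30} of W) + b = 9·46.5 + (-29.2) = 389.3.

30th percentile of A = 389.3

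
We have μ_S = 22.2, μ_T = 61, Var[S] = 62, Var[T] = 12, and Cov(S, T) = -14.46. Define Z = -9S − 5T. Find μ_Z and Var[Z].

μ_Z = -504.8, Var[Z] = 4020.6

μ_Z = (-9)·μ_S + (-5)·μ_T = (-9)·22.2 + (-5)·61 = -504.8.
Var[Z] = a²·Var[S] + b²·Var[T] + 2ab·Cov(S, T) with a = -9, b = -5.
= (-9)²·62 + (-5)²·12 + 2·(-9)·(-5)·(-14.46)
= 5022 + 300 + (-1301.4) = 4020.6.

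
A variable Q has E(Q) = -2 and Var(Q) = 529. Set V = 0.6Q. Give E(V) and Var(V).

E(V) = -1.2, Var(V) = 190.44

V = 0.6Q is linear with a = 0.6, b = 0.
E(V) = a·E(Q) + b = 0.6·(-2) = -1.2.
Var(V) = a²·Var(Q) = 0.6²·529 = 190.44.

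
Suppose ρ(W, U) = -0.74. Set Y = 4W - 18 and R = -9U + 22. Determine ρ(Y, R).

Linear rescalings preserve |correlation|; the slopes 4 and -9 have opposite signs, so the correlation flips sign: ρ(Y, R) = −ρ(W, U) = 0.74.

ρ(Y, R) = 0.74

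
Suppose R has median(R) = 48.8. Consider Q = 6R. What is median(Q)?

median(Q) = 292.8

A linear map preserves order up to sign, so median(Q) = a·median(R) + b = 6·48.8 = 292.8.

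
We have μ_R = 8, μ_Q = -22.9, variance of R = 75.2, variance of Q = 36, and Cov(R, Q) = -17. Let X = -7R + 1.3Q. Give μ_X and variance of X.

μ_X = -85.77, variance of X = 4055.04

μ_X = (-7)·μ_R + 1.3·μ_Q = (-7)·8 + 1.3·(-22.9) = -85.77.
variance of X = a²·variance of R + b²·variance of Q + 2ab·Cov(R, Q) with a = -7, b = 1.3.
= (-7)²·75.2 + 1.3²·36 + 2·(-7)·1.3·(-17)
= 3684.8 + 60.84 + 309.4 = 4055.04.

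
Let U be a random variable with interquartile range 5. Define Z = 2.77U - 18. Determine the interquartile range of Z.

IQR(Z) = 13.85

Under Z = aU + b, IQR(Z) = |a|·IQR(U) = |2.77|·5 = 13.85 (shifts cancel; spread scales by |a|).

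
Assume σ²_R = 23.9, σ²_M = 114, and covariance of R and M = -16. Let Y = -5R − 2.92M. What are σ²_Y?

σ²_Y = a²·σ²_R + b²·σ²_M + 2ab·covariance of R and M with a = -5, b = -2.92.
= (-5)²·23.9 + (-2.92)²·114 + 2·(-5)·(-2.92)·(-16)
= 597.5 + 972.0096 + (-467.2) = 1102.3096.

σ²_Y = 1102.3096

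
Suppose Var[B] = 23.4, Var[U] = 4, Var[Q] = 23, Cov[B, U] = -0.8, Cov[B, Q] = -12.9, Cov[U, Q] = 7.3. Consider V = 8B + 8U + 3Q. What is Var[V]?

Var[V] = a²·Var[B] + b²·Var[U] + c²·Var[Q] + 2ab·Cov[B, U] + 2ac·Cov[B, Q] + 2bc·Cov[U, Q], with a = 8, b = 8, c = 3.
= 1497.6 + 256 + 207 + (-102.4) + (-619.2) + 350.4
= 1589.4.

Var[V] = 1589.4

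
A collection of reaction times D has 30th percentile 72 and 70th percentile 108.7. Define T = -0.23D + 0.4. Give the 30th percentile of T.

30th percentile of T = -24.601

Since a = -0.23 < 0 the transformation is decreasing, reversing order: the 30th percentile of T corresponds to the 70th percentile of D.
So P_{30}(T) = a·P_{70}(D) + b = (-0.23)·108.7 + 0.4 = -24.601.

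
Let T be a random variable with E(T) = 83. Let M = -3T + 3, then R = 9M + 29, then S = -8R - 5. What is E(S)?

E(S) = 17475

E(M) = (-3)·83 + 3 = -246.
E(R) = 9·(-246) + 29 = -2185.
E(S) = (-8)·(-2185) + (-5) = 17475.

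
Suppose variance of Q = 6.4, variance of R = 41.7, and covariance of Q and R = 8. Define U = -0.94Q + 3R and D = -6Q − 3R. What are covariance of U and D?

By bilinearity, covariance of U and D = ac·variance of Q + bd·variance of R + (ad+bc)·covariance of Q and R, with a=-0.94, b=3, c=-6, d=-3.
ac·variance of Q = (-0.94)·(-6)·6.4 = 36.096
bd·variance of R = 3·(-3)·41.7 = -375.3
(ad+bc)·covariance of Q and R = (-15.18)·8 = -121.44
covariance of U and D = 36.096 + (-375.3) + (-121.44) = -460.644.

covariance of U and D = -460.644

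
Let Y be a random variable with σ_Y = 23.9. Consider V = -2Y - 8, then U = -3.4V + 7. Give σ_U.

σ_V = |-2|·23.9 = 47.8.
σ_U = |-3.4|·47.8 = 162.52.

σ_U = 162.52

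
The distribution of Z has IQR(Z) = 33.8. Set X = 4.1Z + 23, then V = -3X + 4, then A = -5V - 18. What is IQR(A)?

IQR(X) = |4.1|·33.8 = 138.58.
IQR(V) = |-3|·138.58 = 415.74.
IQR(A) = |-5|·415.74 = 2078.7.

IQR(A) = 2078.7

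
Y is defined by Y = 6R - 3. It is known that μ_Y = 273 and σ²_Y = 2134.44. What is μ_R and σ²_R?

μ_R = 46, σ²_R = 59.29

From Y = 6R - 3: μ_Y = a·μ_R + b, so μ_R = (μ_Y − b)/a = (273 − (-3))/6 = 46.
σ²_Y = a²·σ²_R, so σ²_R = 2134.44/6² = 59.29.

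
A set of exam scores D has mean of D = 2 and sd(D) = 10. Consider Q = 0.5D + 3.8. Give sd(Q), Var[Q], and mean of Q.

sd(Q) = 5, Var[Q] = 25, mean of Q = 4.8

Q = 0.5D + 3.8 is linear with a = 0.5, b = 3.8.
sd(Q) = |a|·sd(D) = |0.5|·10 = 5.
Var[D] = 10² = 100.
Var[Q] = a²·Var[D] = 0.5²·100 = 25 (the additive constant 3.8 does not affect variance).
mean of Q = a·mean of D + b = 0.5·2 + 3.8 = 4.8.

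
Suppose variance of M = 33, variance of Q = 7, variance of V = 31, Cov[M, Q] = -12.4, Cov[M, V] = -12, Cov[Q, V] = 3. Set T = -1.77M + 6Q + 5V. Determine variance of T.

variance of T = 1786.1617

variance of T = a²·variance of M + b²·variance of Q + c²·variance of V + 2ab·Cov[M, Q] + 2ac·Cov[M, V] + 2bc·Cov[Q, V], with a = -1.77, b = 6, c = 5.
= 103.3857 + 252 + 775 + 263.376 + 212.4 + 180
= 1786.1617.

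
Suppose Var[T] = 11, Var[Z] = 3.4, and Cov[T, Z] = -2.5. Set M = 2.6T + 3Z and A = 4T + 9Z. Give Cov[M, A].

By bilinearity, Cov[M, A] = ac·Var[T] + bd·Var[Z] + (ad+bc)·Cov[T, Z], with a=2.6, b=3, c=4, d=9.
ac·Var[T] = 2.6·4·11 = 114.4
bd·Var[Z] = 3·9·3.4 = 91.8
(ad+bc)·Cov[T, Z] = (35.4)·(-2.5) = -88.5
Cov[M, A] = 114.4 + 91.8 + (-88.5) = 117.7.

Cov[M, A] = 117.7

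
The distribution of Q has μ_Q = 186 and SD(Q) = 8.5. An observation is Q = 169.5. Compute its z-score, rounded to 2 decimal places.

z = -1.94

z = (Q − μ_Q) / SD(Q) = (169.5 − 186) / 8.5 ≈ -1.94.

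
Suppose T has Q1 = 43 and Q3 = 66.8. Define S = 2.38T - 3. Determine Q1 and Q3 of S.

Q1(S) = 99.34, Q3(S) = 155.984

a = 2.38 > 0: Q1(S) = a·Q1(T)+b = 99.34, Q3(S) = a·Q3(T)+b = 155.984.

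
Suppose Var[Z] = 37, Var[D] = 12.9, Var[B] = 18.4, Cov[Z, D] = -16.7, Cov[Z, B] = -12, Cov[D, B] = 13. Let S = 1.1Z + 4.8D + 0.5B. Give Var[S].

Var[S] = 219.434

Var[S] = a²·Var[Z] + b²·Var[D] + c²·Var[B] + 2ab·Cov[Z, D] + 2ac·Cov[Z, B] + 2bc·Cov[D, B], with a = 1.1, b = 4.8, c = 0.5.
= 44.77 + 297.216 + 4.6 + (-176.352) + (-13.2) + 62.4
= 219.434.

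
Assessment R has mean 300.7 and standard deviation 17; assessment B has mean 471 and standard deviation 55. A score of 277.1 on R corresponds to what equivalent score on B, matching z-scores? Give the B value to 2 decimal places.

z = (277.1 − 300.7)/17 ≈ -1.3882.
B = 471 + z·55 = 471 + (277.1 − 300.7)·55/17 ≈ 394.65.

B = 394.65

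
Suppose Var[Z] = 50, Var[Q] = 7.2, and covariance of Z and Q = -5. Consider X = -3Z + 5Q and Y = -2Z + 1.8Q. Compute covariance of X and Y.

By bilinearity, covariance of X and Y = ac·Var[Z] + bd·Var[Q] + (ad+bc)·covariance of Z and Q, with a=-3, b=5, c=-2, d=1.8.
ac·Var[Z] = (-3)·(-2)·50 = 300
bd·Var[Q] = 5·1.8·7.2 = 64.8
(ad+bc)·covariance of Z and Q = (-15.4)·(-5) = 77
covariance of X and Y = 300 + 64.8 + 77 = 441.8.

covariance of X and Y = 441.8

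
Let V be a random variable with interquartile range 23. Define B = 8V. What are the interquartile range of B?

IQR(B) = 184

Under B = aV + b, IQR(B) = |a|·IQR(V) = |8|·23 = 184 (shifts cancel; spread scales by |a|).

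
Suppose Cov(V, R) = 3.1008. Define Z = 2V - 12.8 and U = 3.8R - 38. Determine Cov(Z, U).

Cov(Z, U) = 23.56608

Cov(Z, U) = a·c·Cov(V, R) = 2·3.8·3.1008 = 23.56608. Additive constants drop out.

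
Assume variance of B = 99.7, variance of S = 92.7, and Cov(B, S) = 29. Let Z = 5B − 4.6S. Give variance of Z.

variance of Z = 3120.032

variance of Z = a²·variance of B + b²·variance of S + 2ab·Cov(B, S) with a = 5, b = -4.6.
= 5²·99.7 + (-4.6)²·92.7 + 2·5·(-4.6)·29
= 2492.5 + 1961.532 + (-1334) = 3120.032.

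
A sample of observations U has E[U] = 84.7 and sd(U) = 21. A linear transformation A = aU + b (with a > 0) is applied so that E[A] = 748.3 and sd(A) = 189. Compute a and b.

sd(A) = a·sd(U) (a > 0), so a = 189/21 = 9.
E[A] = a·E[U] + b, so b = 748.3 − 9·84.7 = -14.

a = 9, b = -14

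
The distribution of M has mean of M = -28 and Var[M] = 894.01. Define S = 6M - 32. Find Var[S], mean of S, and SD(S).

S = 6M - 32 is linear with a = 6, b = -32.
Var[S] = a²·Var[M] = 6²·894.01 = 32184.36 (the additive constant -32 does not affect variance).
mean of S = a·mean of M + b = 6·(-28) + (-32) = -200.
SD(M) = √894.01 = 29.9.
SD(S) = |a|·SD(M) = |6|·29.9 = 179.4.

Var[S] = 32184.36, mean of S = -200, SD(S) = 179.4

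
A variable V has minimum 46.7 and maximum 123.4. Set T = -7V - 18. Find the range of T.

Range(T) = 536.9

Range of V = 123.4 − 46.7 = 76.7.
Range(T) = |a|·Range(V) = |-7|·76.7 = 536.9.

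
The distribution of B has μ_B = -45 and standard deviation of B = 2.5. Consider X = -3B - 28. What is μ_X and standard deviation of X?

μ_X = 107, standard deviation of X = 7.5

X = -3B - 28 is linear with a = -3, b = -28.
μ_X = a·μ_B + b = (-3)·(-45) + (-28) = 107.
standard deviation of X = |a|·standard deviation of B = |-3|·2.5 = 7.5.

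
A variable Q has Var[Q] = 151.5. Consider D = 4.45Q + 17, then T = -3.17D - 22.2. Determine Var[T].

Var[T] = 30147.491350875

Var[D] = 4.45²·151.5 = 3000.07875.
Var[T] = (-3.17)²·3000.07875 = 30147.491350875.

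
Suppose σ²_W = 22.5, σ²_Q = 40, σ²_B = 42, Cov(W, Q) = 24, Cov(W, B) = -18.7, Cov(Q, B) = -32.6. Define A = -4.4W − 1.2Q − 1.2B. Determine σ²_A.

σ²_A = a²·σ²_W + b²·σ²_Q + c²·σ²_B + 2ab·Cov(W, Q) + 2ac·Cov(W, B) + 2bc·Cov(Q, B), with a = -4.4, b = -1.2, c = -1.2.
= 435.6 + 57.6 + 60.48 + 253.44 + (-197.472) + (-93.888)
= 515.76.

σ²_A = 515.76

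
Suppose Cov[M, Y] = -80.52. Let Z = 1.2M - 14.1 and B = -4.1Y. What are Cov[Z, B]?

Cov[Z, B] = 396.1584

Cov[Z, B] = a·c·Cov[M, Y] = 1.2·(-4.1)·(-80.52) = 396.1584. Additive constants drop out.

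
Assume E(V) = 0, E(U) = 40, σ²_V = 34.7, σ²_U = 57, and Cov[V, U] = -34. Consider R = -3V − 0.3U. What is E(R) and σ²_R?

E(R) = -12, σ²_R = 256.23

E(R) = (-3)·E(V) + (-0.3)·E(U) = (-3)·0 + (-0.3)·40 = -12.
σ²_R = a²·σ²_V + b²·σ²_U + 2ab·Cov[V, U] with a = -3, b = -0.3.
= (-3)²·34.7 + (-0.3)²·57 + 2·(-3)·(-0.3)·(-34)
= 312.3 + 5.13 + (-61.2) = 256.23.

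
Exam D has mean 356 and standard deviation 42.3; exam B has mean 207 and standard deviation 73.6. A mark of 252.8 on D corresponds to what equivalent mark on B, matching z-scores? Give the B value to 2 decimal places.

z = (252.8 − 356)/42.3 ≈ -2.4397.
B = 207 + z·73.6 = 207 + (252.8 − 356)·73.6/42.3 ≈ 27.44.

B = 27.44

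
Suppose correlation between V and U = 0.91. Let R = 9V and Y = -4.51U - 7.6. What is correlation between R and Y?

Linear rescalings preserve |correlation|; the slopes 9 and -4.51 have opposite signs, so the correlation flips sign: correlation between R and Y = −correlation between V and U = -0.91.

correlation between R and Y = -0.91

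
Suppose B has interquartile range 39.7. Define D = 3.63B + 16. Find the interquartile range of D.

Under D = aB + b, IQR(D) = |a|·IQR(B) = |3.63|·39.7 = 144.111 (shifts cancel; spread scales by |a|).

IQR(D) = 144.111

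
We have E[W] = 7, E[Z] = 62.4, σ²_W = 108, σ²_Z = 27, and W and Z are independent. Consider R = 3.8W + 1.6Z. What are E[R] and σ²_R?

E[R] = 3.8·E[W] + 1.6·E[Z] = 3.8·7 + 1.6·62.4 = 126.44.
σ²_R = a²·σ²_W + b²·σ²_Z + 2ab·covariance of W and Z with a = 3.8, b = 1.6.
Independence gives covariance of W and Z = 0.
= 3.8²·108 + 1.6²·27 + 2·3.8·1.6·0
= 1559.52 + 69.12 + 0 = 1628.64.

E[R] = 126.44, σ²_R = 1628.64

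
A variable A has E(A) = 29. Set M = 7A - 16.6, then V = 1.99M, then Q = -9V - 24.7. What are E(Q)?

E(Q) = -3363.124

E(M) = 7·29 + (-16.6) = 186.4.
E(V) = 1.99·186.4 = 370.936.
E(Q) = (-9)·370.936 + (-24.7) = -3363.124.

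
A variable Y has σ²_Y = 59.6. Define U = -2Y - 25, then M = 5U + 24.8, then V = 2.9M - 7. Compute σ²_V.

σ²_U = (-2)²·59.6 = 238.4.
σ²_M = 5²·238.4 = 5960.
σ²_V = 2.9²·5960 = 50123.6.

σ²_V = 50123.6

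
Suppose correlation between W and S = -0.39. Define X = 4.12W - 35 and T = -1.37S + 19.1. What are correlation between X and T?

correlation between X and T = 0.39

Linear rescalings preserve |correlation|; the slopes 4.12 and -1.37 have opposite signs, so the correlation flips sign: correlation between X and T = −correlation between W and S = 0.39.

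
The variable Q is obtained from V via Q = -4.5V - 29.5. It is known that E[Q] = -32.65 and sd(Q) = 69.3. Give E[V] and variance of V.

E[V] = 0.7, variance of V = 237.16

From Q = -4.5V - 29.5: E[Q] = a·E[V] + b, so E[V] = (E[Q] − b)/a = (-32.65 − (-29.5))/(-4.5) = 0.7.
variance of Q = 69.3² = 4802.49.
variance of Q = a²·variance of V, so variance of V = 4802.49/(-4.5)² = 237.16.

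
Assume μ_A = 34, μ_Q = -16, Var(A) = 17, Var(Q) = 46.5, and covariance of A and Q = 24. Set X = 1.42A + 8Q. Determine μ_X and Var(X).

μ_X = -79.72, Var(X) = 3555.5588

μ_X = 1.42·μ_A + 8·μ_Q = 1.42·34 + 8·(-16) = -79.72.
Var(X) = a²·Var(A) + b²·Var(Q) + 2ab·covariance of A and Q with a = 1.42, b = 8.
= 1.42²·17 + 8²·46.5 + 2·1.42·8·24
= 34.2788 + 2976 + 545.28 = 3555.5588.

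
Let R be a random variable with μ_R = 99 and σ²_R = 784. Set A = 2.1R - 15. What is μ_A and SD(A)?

A = 2.1R - 15 is linear with a = 2.1, b = -15.
μ_A = a·μ_R + b = 2.1·99 + (-15) = 192.9.
SD(R) = √784 = 28.
SD(A) = |a|·SD(R) = |2.1|·28 = 58.8.

μ_A = 192.9, SD(A) = 58.8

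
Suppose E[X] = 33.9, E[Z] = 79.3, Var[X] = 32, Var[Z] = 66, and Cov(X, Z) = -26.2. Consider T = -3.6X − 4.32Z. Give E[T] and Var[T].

E[T] = -464.616, Var[T] = 831.5136

E[T] = (-3.6)·E[X] + (-4.32)·E[Z] = (-3.6)·33.9 + (-4.32)·79.3 = -464.616.
Var[T] = a²·Var[X] + b²·Var[Z] + 2ab·Cov(X, Z) with a = -3.6, b = -4.32.
= (-3.6)²·32 + (-4.32)²·66 + 2·(-3.6)·(-4.32)·(-26.2)
= 414.72 + 1231.7184 + (-814.9248) = 831.5136.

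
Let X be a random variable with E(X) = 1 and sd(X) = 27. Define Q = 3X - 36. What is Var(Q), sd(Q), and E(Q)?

Q = 3X - 36 is linear with a = 3, b = -36.
Var(X) = 27² = 729.
Var(Q) = a²·Var(X) = 3²·729 = 6561 (the additive constant -36 does not affect variance).
sd(Q) = |a|·sd(X) = |3|·27 = 81.
E(Q) = a·E(X) + b = 3·1 + (-36) = -33.

Var(Q) = 6561, sd(Q) = 81, E(Q) = -33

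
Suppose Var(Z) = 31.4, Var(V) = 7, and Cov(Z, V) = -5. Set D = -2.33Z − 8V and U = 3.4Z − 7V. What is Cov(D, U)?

Cov(D, U) = 197.6992

By bilinearity, Cov(D, U) = ac·Var(Z) + bd·Var(V) + (ad+bc)·Cov(Z, V), with a=-2.33, b=-8, c=3.4, d=-7.
ac·Var(Z) = (-2.33)·3.4·31.4 = -248.7508
bd·Var(V) = (-8)·(-7)·7 = 392
(ad+bc)·Cov(Z, V) = (-10.89)·(-5) = 54.45
Cov(D, U) = -248.7508 + 392 + 54.45 = 197.6992.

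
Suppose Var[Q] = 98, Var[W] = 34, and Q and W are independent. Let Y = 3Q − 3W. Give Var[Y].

Var[Y] = 1188

Var[Y] = a²·Var[Q] + b²·Var[W] + 2ab·Cov(Q, W) with a = 3, b = -3.
Independence gives Cov(Q, W) = 0.
= 3²·98 + (-3)²·34 + 2·3·(-3)·0
= 882 + 306 + 0 = 1188.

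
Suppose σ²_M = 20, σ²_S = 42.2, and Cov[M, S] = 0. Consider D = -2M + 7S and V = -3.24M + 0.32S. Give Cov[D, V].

Cov[D, V] = 224.128

By bilinearity, Cov[D, V] = ac·σ²_M + bd·σ²_S + (ad+bc)·Cov[M, S], with a=-2, b=7, c=-3.24, d=0.32.
ac·σ²_M = (-2)·(-3.24)·20 = 129.6
bd·σ²_S = 7·0.32·42.2 = 94.528
(ad+bc)·Cov[M, S] = (-23.32)·0 = 0
Cov[D, V] = 129.6 + 94.528 + 0 = 224.128.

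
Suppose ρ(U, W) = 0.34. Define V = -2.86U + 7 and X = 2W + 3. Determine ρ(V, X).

Linear rescalings preserve |correlation|; the slopes -2.86 and 2 have opposite signs, so the correlation flips sign: ρ(V, X) = −ρ(U, W) = -0.34.

ρ(V, X) = -0.34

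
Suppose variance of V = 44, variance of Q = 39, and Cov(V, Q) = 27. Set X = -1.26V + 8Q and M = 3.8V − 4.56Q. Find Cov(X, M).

Cov(X, M) = -657.4608

By bilinearity, Cov(X, M) = ac·variance of V + bd·variance of Q + (ad+bc)·Cov(V, Q), with a=-1.26, b=8, c=3.8, d=-4.56.
ac·variance of V = (-1.26)·3.8·44 = -210.672
bd·variance of Q = 8·(-4.56)·39 = -1422.72
(ad+bc)·Cov(V, Q) = (36.1456)·27 = 975.9312
Cov(X, M) = -210.672 + (-1422.72) + 975.9312 = -657.4608.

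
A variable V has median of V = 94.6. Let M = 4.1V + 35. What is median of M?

A linear map preserves order up to sign, so median of M = a·median of V + b = 4.1·94.6 + 35 = 422.86.

median of M = 422.86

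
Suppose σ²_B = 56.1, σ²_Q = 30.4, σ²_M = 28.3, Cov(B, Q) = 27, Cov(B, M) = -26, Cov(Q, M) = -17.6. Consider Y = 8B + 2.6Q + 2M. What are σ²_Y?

σ²_Y = a²·σ²_B + b²·σ²_Q + c²·σ²_M + 2ab·Cov(B, Q) + 2ac·Cov(B, M) + 2bc·Cov(Q, M), with a = 8, b = 2.6, c = 2.
= 3590.4 + 205.504 + 113.2 + 1123.2 + (-832) + (-183.04)
= 4017.264.

σ²_Y = 4017.264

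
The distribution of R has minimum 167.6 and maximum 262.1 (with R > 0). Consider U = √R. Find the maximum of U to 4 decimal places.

√R is increasing on this domain, so max(U) comes from max(R) = 262.1: max(U) = √(262.1) ≈ 16.1895.

max(U) = 16.1895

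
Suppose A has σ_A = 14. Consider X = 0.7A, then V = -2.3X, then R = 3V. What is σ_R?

σ_X = |0.7|·14 = 9.8.
σ_V = |-2.3|·9.8 = 22.54.
σ_R = |3|·22.54 = 67.62.

σ_R = 67.62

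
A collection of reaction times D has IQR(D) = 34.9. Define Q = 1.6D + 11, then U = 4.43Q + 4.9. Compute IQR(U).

IQR(Q) = |1.6|·34.9 = 55.84.
IQR(U) = |4.43|·55.84 = 247.3712.

IQR(U) = 247.3712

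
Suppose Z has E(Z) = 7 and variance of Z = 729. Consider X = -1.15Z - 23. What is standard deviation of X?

standard deviation of X = 31.05

X = -1.15Z - 23 is linear with a = -1.15, b = -23.
standard deviation of Z = √729 = 27.
standard deviation of X = |a|·standard deviation of Z = |-1.15|·27 = 31.05.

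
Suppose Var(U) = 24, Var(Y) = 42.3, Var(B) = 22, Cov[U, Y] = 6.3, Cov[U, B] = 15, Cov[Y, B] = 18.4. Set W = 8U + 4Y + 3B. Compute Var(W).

Var(W) = a²·Var(U) + b²·Var(Y) + c²·Var(B) + 2ab·Cov[U, Y] + 2ac·Cov[U, B] + 2bc·Cov[Y, B], with a = 8, b = 4, c = 3.
= 1536 + 676.8 + 198 + 403.2 + 720 + 441.6
= 3975.6.

Var(W) = 3975.6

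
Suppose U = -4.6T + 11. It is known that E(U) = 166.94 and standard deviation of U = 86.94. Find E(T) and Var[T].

From U = -4.6T + 11: E(U) = a·E(T) + b, so E(T) = (E(U) − b)/a = (166.94 − 11)/(-4.6) = -33.9.
Var[U] = 86.94² = 7558.5636.
Var[U] = a²·Var[T], so Var[T] = 7558.5636/(-4.6)² = 357.21.

E(T) = -33.9, Var[T] = 357.21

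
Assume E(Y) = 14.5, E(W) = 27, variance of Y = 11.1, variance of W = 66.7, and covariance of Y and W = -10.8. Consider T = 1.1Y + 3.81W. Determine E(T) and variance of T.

E(T) = 118.82, variance of T = 891.12927

E(T) = 1.1·E(Y) + 3.81·E(W) = 1.1·14.5 + 3.81·27 = 118.82.
variance of T = a²·variance of Y + b²·variance of W + 2ab·covariance of Y and W with a = 1.1, b = 3.81.
= 1.1²·11.1 + 3.81²·66.7 + 2·1.1·3.81·(-10.8)
= 13.431 + 968.22387 + (-90.5256) = 891.12927.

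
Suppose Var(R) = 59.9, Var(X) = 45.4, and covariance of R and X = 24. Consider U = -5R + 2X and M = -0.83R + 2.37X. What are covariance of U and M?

By bilinearity, covariance of U and M = ac·Var(R) + bd·Var(X) + (ad+bc)·covariance of R and X, with a=-5, b=2, c=-0.83, d=2.37.
ac·Var(R) = (-5)·(-0.83)·59.9 = 248.585
bd·Var(X) = 2·2.37·45.4 = 215.196
(ad+bc)·covariance of R and X = (-13.51)·24 = -324.24
covariance of U and M = 248.585 + 215.196 + (-324.24) = 139.541.

covariance of U and M = 139.541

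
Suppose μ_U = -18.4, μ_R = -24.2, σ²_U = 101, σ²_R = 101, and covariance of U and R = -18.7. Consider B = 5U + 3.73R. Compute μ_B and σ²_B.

μ_B = -182.266, σ²_B = 3232.6929

μ_B = 5·μ_U + 3.73·μ_R = 5·(-18.4) + 3.73·(-24.2) = -182.266.
σ²_B = a²·σ²_U + b²·σ²_R + 2ab·covariance of U and R with a = 5, b = 3.73.
= 5²·101 + 3.73²·101 + 2·5·3.73·(-18.7)
= 2525 + 1405.2029 + (-697.51) = 3232.6929.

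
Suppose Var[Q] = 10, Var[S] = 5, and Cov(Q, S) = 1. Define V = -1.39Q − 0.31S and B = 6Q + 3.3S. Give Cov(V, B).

By bilinearity, Cov(V, B) = ac·Var[Q] + bd·Var[S] + (ad+bc)·Cov(Q, S), with a=-1.39, b=-0.31, c=6, d=3.3.
ac·Var[Q] = (-1.39)·6·10 = -83.4
bd·Var[S] = (-0.31)·3.3·5 = -5.115
(ad+bc)·Cov(Q, S) = (-6.447)·1 = -6.447
Cov(V, B) = -83.4 + (-5.115) + (-6.447) = -94.962.

Cov(V, B) = -94.962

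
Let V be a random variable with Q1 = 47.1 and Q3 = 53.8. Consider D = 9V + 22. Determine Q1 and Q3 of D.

a = 9 > 0: Q1(D) = a·Q1(V)+b = 445.9, Q3(D) = a·Q3(V)+b = 506.2.

Q1(D) = 445.9, Q3(D) = 506.2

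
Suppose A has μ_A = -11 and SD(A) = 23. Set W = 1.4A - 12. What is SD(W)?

W = 1.4A - 12 is linear with a = 1.4, b = -12.
SD(W) = |a|·SD(A) = |1.4|·23 = 32.2.

SD(W) = 32.2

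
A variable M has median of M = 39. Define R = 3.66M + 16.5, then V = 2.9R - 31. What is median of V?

median of V = 430.796

median of R = 3.66·39 + 16.5 = 159.24.
median of V = 2.9·159.24 + (-31) = 430.796.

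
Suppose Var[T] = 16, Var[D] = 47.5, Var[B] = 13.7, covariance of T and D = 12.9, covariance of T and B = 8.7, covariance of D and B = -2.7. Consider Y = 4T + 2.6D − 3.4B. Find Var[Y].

Var[Y] = 814.888

Var[Y] = a²·Var[T] + b²·Var[D] + c²·Var[B] + 2ab·covariance of T and D + 2ac·covariance of T and B + 2bc·covariance of D and B, with a = 4, b = 2.6, c = -3.4.
= 256 + 321.1 + 158.372 + 268.32 + (-236.64) + 47.736
= 814.888.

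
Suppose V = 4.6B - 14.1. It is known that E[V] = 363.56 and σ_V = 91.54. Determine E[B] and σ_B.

E[B] = 82.1, σ_B = 19.9

From V = 4.6B - 14.1: E[V] = a·E[B] + b, so E[B] = (E[V] − b)/a = (363.56 − (-14.1))/4.6 = 82.1.
σ_V = |a|·σ_B, so σ_B = 91.54/|4.6| = 19.9.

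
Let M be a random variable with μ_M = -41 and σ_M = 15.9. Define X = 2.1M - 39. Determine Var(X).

Var(X) = 1114.8921

X = 2.1M - 39 is linear with a = 2.1, b = -39.
Var(M) = 15.9² = 252.81.
Var(X) = a²·Var(M) = 2.1²·252.81 = 1114.8921 (the additive constant -39 does not affect variance).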